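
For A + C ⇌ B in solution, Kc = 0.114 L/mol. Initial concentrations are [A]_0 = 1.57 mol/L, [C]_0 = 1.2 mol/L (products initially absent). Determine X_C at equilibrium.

Let X = conversion of C; extent ξ = 1.2·X mol/L.
Concentrations: [A] = 1.57 − 1.2X; [C] = 1.2 − 1.2X; [B] = 1.2X.
Kc = [B] / ([A] [C]).
This equals 0.114 at X = 0.138 (the root in 0 < X < 1).

X = 0.138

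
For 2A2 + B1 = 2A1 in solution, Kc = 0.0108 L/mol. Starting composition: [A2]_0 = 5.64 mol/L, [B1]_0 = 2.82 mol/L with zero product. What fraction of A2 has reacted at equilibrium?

Let X = conversion of A2; extent ξ = 5.64X/2 mol/L.
Concentrations: [A2] = 5.64 − 5.64X; [B1] = 2.82 − 2.82X; [A1] = 5.64X.
Kc = [A1]^2 / ([A2]^2 [B1]).
Solving Kc = 0.0108 for X ∈ (0,1): X = 0.139.

X = 0.139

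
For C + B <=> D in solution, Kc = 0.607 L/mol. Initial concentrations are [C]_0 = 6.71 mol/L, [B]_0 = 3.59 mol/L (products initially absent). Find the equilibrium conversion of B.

X = 0.715

Let X = conversion of B; extent ξ = 3.59·X mol/L.
Concentrations: [C] = 6.71 − 3.59X; [B] = 3.59 − 3.59X; [D] = 3.59X.
Kc = [D] / ([C] [B]).
Equating to 0.607 L/mol: the physical root is X = 0.715.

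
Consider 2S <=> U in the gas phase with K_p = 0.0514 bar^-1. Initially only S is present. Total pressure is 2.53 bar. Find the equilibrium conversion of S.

Take 1 mol S as basis and let X be its fractional conversion, so ξ = 0.5X.
Mole table: n_S = 1 − X; n_U = 0.5X.
n_T = Σnᵢ = 1 − 0.5X.
Mole fractions y_i = n_i/n_T; K_p = p_U / (p_S^2) with p_i = y_i·P.
This yields a degree-2 equation in X; solving on (0,1), X = 0.189.

X = 0.189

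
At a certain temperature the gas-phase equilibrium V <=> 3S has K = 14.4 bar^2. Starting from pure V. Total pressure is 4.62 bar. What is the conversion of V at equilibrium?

X = 0.362

Take 1 mol V as basis and let X be its fractional conversion, so ξ = X.
Moles: n_V = 1 − X; n_S = 3X.
Summing: n_T = 1 + 2X.
Mole fractions y_i = n_i/n_T; K = p_S^3 / (p_V) with p_i = y_i·P.
Substituting and setting equal to 14.4 bar^2 gives a polynomial in X; the root in (0,1) is X = 0.362.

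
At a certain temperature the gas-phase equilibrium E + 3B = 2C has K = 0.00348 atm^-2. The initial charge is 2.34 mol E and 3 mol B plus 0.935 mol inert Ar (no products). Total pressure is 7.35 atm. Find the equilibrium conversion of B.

Take 3 mol B as basis and let X be its fractional conversion, so ξ = X.
At extent ξ: n_E = 2.34 − X; n_B = 3 − 3X; n_C = 2X; n_I = 0.935 (inert).
Summing: n_T = 6.28 − 2X.
With p_i = (n_i/n_T)P, K = p_C^2 / (p_E p_B^3).
Setting this equal to 0.00348 atm^-2 and taking the physical root (0 < X < 1) gives X = 0.201.

X = 0.201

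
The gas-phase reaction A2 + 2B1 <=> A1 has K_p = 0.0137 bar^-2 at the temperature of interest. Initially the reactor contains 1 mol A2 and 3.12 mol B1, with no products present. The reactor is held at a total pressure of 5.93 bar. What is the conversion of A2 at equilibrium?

X = 0.205

Take 1 mol A2 as basis and let X be its fractional conversion, so ξ = X.
Moles: n_A2 = 1 − X; n_B1 = 3.12 − 2X; n_A1 = X.
Total moles n_T = 4.12 − 2X.
y_i = n_i/n_T, p_i = y_i·P. K_p = p_A1 / (p_A2 p_B1^2).
Setting this equal to 0.0137 bar^-2 and taking the physical root (0 < X < 1) gives X = 0.205.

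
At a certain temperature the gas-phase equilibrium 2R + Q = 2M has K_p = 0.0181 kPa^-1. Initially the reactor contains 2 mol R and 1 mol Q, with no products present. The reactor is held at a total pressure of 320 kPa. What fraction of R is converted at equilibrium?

Take 2 mol R as basis and let X be its fractional conversion, so ξ = X.
At extent ξ: n_R = 2 − 2X; n_Q = 1 − X; n_M = 2X.
Total moles n_T = 3 − X.
Mole fractions y_i = n_i/n_T; K_p = p_M^2 / (p_R^2 p_Q) with p_i = y_i·P.
Substituting and setting equal to 0.0181 kPa^-1 gives a polynomial in X; the root in (0,1) is X = 0.515.

X = 0.515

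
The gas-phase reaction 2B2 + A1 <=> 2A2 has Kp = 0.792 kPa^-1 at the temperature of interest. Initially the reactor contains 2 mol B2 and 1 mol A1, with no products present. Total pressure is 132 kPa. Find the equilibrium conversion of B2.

Take 2 mol B2 as basis and let X be its fractional conversion, so ξ = X.
Mole table: n_B2 = 2 − 2X; n_A1 = 1 − X; n_A2 = 2X.
Summing: n_T = 3 − X.
With p_i = (n_i/n_T)P, Kp = p_A2^2 / (p_B2^2 p_A1).
Substituting and setting equal to 0.792 kPa^-1 gives a polynomial in X; the root in (0,1) is X = 0.767.

X = 0.767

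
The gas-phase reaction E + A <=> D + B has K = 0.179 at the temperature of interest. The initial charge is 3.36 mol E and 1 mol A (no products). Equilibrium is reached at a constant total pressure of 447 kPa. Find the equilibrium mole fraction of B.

y_B = 0.116

Take 1 mol A as basis and let X be its fractional conversion, so ξ = X.
Mole table: n_E = 3.36 − X; n_A = 1 − X; n_D = X; n_B = X.
n_T stays at 4.36 (no change in mole number).
y_i = n_i/n_T, p_i = y_i·P. K = p_D p_B / (p_E p_A).
Equating to 0.179 and solving on 0 < X < 1: X = 0.504.
Then n_B = 0.504, n_T = 4.36, so y_B = 0.116.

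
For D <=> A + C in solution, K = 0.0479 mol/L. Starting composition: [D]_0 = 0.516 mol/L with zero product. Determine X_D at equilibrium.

Let X = conversion of D; extent ξ = 0.516·X mol/L.
Concentrations: [D] = 0.516 − 0.516X; [A] = 0.516X; [C] = 0.516X.
K = [A] [C] / ([D]).
This equals 0.0479 at X = 0.262 (the root in 0 < X < 1).

X = 0.262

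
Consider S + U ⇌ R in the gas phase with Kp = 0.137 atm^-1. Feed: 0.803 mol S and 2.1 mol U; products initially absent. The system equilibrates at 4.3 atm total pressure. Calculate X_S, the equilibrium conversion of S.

Take 0.803 mol S as basis and let X be its fractional conversion, so ξ = 0.803X.
At extent ξ: n_S = 0.803 − 0.803X; n_U = 2.1 − 0.803X; n_R = 0.803X.
n_T = Σnᵢ = 2.9 − 0.803X.
Mole fractions y_i = n_i/n_T; Kp = p_R / (p_S p_U) with p_i = y_i·P.
Equating to 0.137 atm^-1 and solving on 0 < X < 1: X = 0.292.

X = 0.292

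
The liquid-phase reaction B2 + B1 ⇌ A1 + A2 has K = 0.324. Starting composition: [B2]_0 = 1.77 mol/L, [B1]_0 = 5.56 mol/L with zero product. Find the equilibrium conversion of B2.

Let X = conversion of B2; extent ξ = 1.77·X mol/L.
Concentrations: [B2] = 1.77 − 1.77X; [B1] = 5.56 − 1.77X; [A1] = 1.77X; [A2] = 1.77X.
K = [A1] [A2] / ([B2] [B1]).
Solving K = 0.324 for X ∈ (0,1): X = 0.586.

X = 0.586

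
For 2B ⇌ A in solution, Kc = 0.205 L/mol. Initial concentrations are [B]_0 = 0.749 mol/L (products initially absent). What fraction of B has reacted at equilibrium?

X = 0.198

Let X = conversion of B; extent ξ = 0.749X/2 mol/L.
Concentrations: [B] = 0.749 − 0.749X; [A] = 0.374X.
Kc = [A] / ([B]^2).
This equals 0.205 at X = 0.198 (the root in 0 < X < 1).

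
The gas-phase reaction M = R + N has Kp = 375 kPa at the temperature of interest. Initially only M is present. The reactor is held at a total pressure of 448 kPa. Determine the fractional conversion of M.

X = 0.675

Take 1 mol M as basis and let X be its fractional conversion, so ξ = X.
Species balance: n_M = 1 − X; n_R = X; n_N = X.
Total moles n_T = 1 + X.
y_i = n_i/n_T, p_i = y_i·P. Kp = p_R p_N / (p_M).
Substituting and setting equal to 375 kPa gives a polynomial in X; the root in (0,1) is X = 0.675.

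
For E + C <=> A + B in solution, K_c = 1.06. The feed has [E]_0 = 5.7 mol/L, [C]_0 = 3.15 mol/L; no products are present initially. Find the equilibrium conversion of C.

Let X = conversion of C; extent ξ = 3.15·X mol/L.
Concentrations: [E] = 5.7 − 3.15X; [C] = 3.15 − 3.15X; [A] = 3.15X; [B] = 3.15X.
K_c = [A] [B] / ([E] [C]).
This equals 1.06 at X = 0.653 (the root in 0 < X < 1).

X = 0.653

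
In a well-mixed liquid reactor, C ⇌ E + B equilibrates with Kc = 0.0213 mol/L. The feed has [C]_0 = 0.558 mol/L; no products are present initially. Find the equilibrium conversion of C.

Let X = conversion of C; extent ξ = 0.558·X mol/L.
Concentrations: [C] = 0.558 − 0.558X; [E] = 0.558X; [B] = 0.558X.
Kc = [E] [B] / ([C]).
Equating to 0.0213 mol/L: the physical root is X = 0.177.

X = 0.177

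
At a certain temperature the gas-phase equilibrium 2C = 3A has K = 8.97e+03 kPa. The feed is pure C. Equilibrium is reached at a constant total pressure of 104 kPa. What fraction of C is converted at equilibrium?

X = 0.867

Basis: 1 mol C initially; let X = conversion of C. Extent ξ = 0.5X.
Moles: n_C = 1 − X; n_A = 1.5X.
n_T = Σnᵢ = 1 + 0.5X.
Mole fractions y_i = n_i/n_T; K = p_A^3 / (p_C^2) with p_i = y_i·P.
Equating to 8.97e+03 kPa and solving on 0 < X < 1: X = 0.867.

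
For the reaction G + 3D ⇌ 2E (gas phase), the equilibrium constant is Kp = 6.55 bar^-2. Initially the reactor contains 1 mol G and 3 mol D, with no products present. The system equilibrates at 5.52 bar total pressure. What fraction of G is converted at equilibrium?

Let X = conversion of G (basis 1 mol G); extent of reaction ξ = X.
Species balance: n_G = 1 − X; n_D = 3 − 3X; n_E = 2X.
n_T = Σnᵢ = 4 − 2X.
Mole fractions y_i = n_i/n_T; Kp = p_E^2 / (p_G p_D^3) with p_i = y_i·P.
Setting this equal to 6.55 bar^-2 and taking the physical root (0 < X < 1) gives X = 0.773.

X = 0.773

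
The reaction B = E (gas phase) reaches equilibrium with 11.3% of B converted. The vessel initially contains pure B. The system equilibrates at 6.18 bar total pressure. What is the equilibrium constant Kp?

Kp = 0.127

Let X = conversion of B (basis 1 mol B); extent of reaction ξ = X.
Moles: n_B = 1 − X; n_E = X.
n_T stays at 1 (no change in mole number).
At X = 0.113: n_B = 0.887, n_E = 0.113, n_T = 1.
p_i = (n_i/n_T)·P. Kp = p_E / (p_B) = 0.127.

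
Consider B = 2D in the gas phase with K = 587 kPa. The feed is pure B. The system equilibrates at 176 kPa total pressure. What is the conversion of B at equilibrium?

X = 0.674

Take 1 mol B as basis and let X be its fractional conversion, so ξ = X.
Moles: n_B = 1 − X; n_D = 2X.
Total moles n_T = 1 + X.
With p_i = (n_i/n_T)P, K = p_D^2 / (p_B).
Setting this equal to 587 kPa and taking the physical root (0 < X < 1) gives X = 0.674.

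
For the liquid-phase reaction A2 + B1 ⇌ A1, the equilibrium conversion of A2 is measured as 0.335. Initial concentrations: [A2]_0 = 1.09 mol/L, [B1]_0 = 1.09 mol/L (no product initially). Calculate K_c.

Let X = conversion of A2.
Concentrations: [A2] = 1.09 − 1.09X; [B1] = 1.09 − 1.09X; [A1] = 1.09X.
At X = 0.335: [A2] = 0.725, [B1] = 0.725, [A1] = 0.365.
K_c = [A1] / ([A2] [B1]) = 0.695 L/mol.

K_c = 0.695 L/mol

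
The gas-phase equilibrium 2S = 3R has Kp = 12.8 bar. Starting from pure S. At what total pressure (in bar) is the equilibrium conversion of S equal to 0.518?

P = 7.98 bar

Basis: 1 mol S initially; let X = conversion of S. Extent ξ = 0.5X.
Species balance: n_S = 1 − X; n_R = 1.5X.
Summing: n_T = 1 + 0.5X.
Kp = p_R^3 / (p_S^2) with p_i = (n_i/n_T)·P.
At X = 0.518: the mole-fraction product g(X) = Π y_i^ν_i = 1.604. Since Kp = g(X)·P^{1}, P = (Kp/g)^(1/1) = (12.8/1.604)^(1/1) = 7.98 bar.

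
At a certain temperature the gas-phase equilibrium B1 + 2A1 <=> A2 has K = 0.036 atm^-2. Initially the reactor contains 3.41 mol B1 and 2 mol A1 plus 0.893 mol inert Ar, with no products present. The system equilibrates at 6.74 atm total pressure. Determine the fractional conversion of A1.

Take 2 mol A1 as basis and let X be its fractional conversion, so ξ = X.
Mole table: n_B1 = 3.41 − X; n_A1 = 2 − 2X; n_A2 = X; n_I = 0.893 (inert).
n_T = Σnᵢ = 6.3 − 2X.
y_i = n_i/n_T, p_i = y_i·P. K = p_A2 / (p_B1 p_A1^2).
Setting this equal to 0.036 atm^-2 and taking the physical root (0 < X < 1) gives X = 0.304.

X = 0.304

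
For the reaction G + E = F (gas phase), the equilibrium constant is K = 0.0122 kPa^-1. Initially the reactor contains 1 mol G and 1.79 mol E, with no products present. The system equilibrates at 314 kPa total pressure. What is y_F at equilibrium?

Let X = conversion of G (basis 1 mol G); extent of reaction ξ = X.
Mole table: n_G = 1 − X; n_E = 1.79 − X; n_F = X.
Summing: n_T = 2.79 − X.
y_i = n_i/n_T, p_i = y_i·P. K = p_F / (p_G p_E).
Substituting and setting equal to 0.0122 kPa^-1 gives a polynomial in X; the root in (0,1) is X = 0.669.
Then n_F = 0.669, n_T = 2.12, so y_F = 0.316.

y_F = 0.316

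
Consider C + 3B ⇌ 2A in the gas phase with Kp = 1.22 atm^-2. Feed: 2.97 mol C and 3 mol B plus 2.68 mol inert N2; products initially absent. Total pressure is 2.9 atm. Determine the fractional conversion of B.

X = 0.538

Let X = conversion of B (basis 3 mol B); extent of reaction ξ = X.
Moles: n_C = 2.97 − X; n_B = 3 − 3X; n_A = 2X; n_I = 2.68 (inert).
Total moles n_T = 8.65 − 2X.
y_i = n_i/n_T, p_i = y_i·P. Kp = p_A^2 / (p_C p_B^3).
Equating to 1.22 atm^-2 and solving on 0 < X < 1: X = 0.538.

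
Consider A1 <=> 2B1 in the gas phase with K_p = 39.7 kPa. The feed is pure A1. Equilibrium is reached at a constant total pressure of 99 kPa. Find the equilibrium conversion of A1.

X = 0.302

Take 1 mol A1 as basis and let X be its fractional conversion, so ξ = X.
Mole table: n_A1 = 1 − X; n_B1 = 2X.
n_T = Σnᵢ = 1 + X.
Mole fractions y_i = n_i/n_T; K_p = p_B1^2 / (p_A1) with p_i = y_i·P.
Substituting and setting equal to 39.7 kPa gives a polynomial in X; the root in (0,1) is X = 0.302.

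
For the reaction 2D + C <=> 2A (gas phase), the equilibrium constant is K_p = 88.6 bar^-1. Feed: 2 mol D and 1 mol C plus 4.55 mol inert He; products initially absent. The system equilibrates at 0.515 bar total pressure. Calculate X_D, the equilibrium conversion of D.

X = 0.614

Let X = conversion of D (basis 2 mol D); extent of reaction ξ = X.
Mole table: n_D = 2 − 2X; n_C = 1 − X; n_A = 2X; n_I = 4.55 (inert).
Total moles n_T = 7.55 − X.
y_i = n_i/n_T, p_i = y_i·P. K_p = p_A^2 / (p_D^2 p_C).
Equating to 88.6 bar^-1 and solving on 0 < X < 1: X = 0.614.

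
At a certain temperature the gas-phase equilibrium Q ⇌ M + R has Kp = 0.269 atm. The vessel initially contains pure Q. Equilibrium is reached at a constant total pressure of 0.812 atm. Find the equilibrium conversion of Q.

Let X = conversion of Q (basis 1 mol Q); extent of reaction ξ = X.
At extent ξ: n_Q = 1 − X; n_M = X; n_R = X.
Summing: n_T = 1 + X.
y_i = n_i/n_T, p_i = y_i·P. Kp = p_M p_R / (p_Q).
Equating to 0.269 atm and solving on 0 < X < 1: X = 0.499.

X = 0.499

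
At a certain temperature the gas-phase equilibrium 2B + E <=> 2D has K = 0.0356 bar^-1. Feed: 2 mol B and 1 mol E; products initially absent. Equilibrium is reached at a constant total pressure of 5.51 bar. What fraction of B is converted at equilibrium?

Let X = conversion of B (basis 2 mol B); extent of reaction ξ = X.
Moles: n_B = 2 − 2X; n_E = 1 − X; n_D = 2X.
n_T = Σnᵢ = 3 − X.
With p_i = (n_i/n_T)P, K = p_D^2 / (p_B^2 p_E).
Equating to 0.0356 bar^-1 and solving on 0 < X < 1: X = 0.192.

X = 0.192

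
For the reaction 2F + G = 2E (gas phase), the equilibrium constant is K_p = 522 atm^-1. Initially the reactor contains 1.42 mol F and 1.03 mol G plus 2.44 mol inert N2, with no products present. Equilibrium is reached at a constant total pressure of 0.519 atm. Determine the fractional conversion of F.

Basis: 1.42 mol F initially; let X = conversion of F. Extent ξ = 0.71X.
Mole table: n_F = 1.42 − 1.42X; n_G = 1.03 − 0.71X; n_E = 1.42X; n_I = 2.44 (inert).
Total moles n_T = 4.89 − 0.71X.
Mole fractions y_i = n_i/n_T; K_p = p_E^2 / (p_F^2 p_G) with p_i = y_i·P.
Substituting and setting equal to 522 atm^-1 gives a polynomial in X; the root in (0,1) is X = 0.840.

X = 0.840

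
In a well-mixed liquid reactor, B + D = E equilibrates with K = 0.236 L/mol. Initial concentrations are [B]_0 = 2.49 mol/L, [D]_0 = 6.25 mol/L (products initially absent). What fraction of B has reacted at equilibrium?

Let X = conversion of B; extent ξ = 2.49·X mol/L.
Concentrations: [B] = 2.49 − 2.49X; [D] = 6.25 − 2.49X; [E] = 2.49X.
K = [E] / ([B] [D]).
This equals 0.236 at X = 0.537 (the root in 0 < X < 1).

X = 0.537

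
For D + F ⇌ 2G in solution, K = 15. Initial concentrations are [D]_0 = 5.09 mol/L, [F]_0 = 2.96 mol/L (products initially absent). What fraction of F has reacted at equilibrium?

Let X = conversion of F; extent ξ = 2.96·X mol/L.
Concentrations: [D] = 5.09 − 2.96X; [F] = 2.96 − 2.96X; [G] = 5.92X.
K = [G]^2 / ([D] [F]).
This equals 15 at X = 0.809 (the root in 0 < X < 1).

X = 0.809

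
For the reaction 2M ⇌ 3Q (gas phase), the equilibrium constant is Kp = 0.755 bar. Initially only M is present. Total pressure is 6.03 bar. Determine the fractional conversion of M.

Let X = conversion of M (basis 1 mol M); extent of reaction ξ = 0.5X.
Moles: n_M = 1 − X; n_Q = 1.5X.
Total moles n_T = 1 + 0.5X.
y_i = n_i/n_T, p_i = y_i·P. Kp = p_Q^3 / (p_M^2).
Equating to 0.755 bar and solving on 0 < X < 1: X = 0.280.

X = 0.280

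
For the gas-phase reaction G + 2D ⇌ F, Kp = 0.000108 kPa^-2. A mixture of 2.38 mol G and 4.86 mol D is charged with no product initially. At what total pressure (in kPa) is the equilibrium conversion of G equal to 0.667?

Basis: 2.38 mol G initially; let X = conversion of G. Extent ξ = 2.38X.
Moles: n_G = 2.38 − 2.38X; n_D = 4.86 − 4.76X; n_F = 2.38X.
Total moles n_T = 7.24 − 4.76X.
Kp = p_F / (p_G p_D^2) with p_i = (n_i/n_T)·P.
At X = 0.667: the mole-fraction product g(X) = Π y_i^ν_i = 11.66. Since Kp = g(X)·P^{-2}, P = (g/Kp)^(1/2) = (11.66/0.000108)^(1/2) = 329 kPa.

P = 329 kPa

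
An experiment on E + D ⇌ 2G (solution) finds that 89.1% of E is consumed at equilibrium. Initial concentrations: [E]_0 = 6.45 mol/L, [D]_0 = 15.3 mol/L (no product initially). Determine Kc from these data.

Kc = 19.7

Let X = conversion of E.
Concentrations: [E] = 6.45 − 6.45X; [D] = 15.3 − 6.45X; [G] = 12.9X.
At X = 0.891: [E] = 0.703, [D] = 9.55, [G] = 11.5.
Kc = [G]^2 / ([E] [D]) = 19.7.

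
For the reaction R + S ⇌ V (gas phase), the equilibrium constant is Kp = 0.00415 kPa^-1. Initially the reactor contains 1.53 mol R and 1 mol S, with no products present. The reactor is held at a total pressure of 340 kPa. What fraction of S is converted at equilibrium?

X = 0.425

Take 1 mol S as basis and let X be its fractional conversion, so ξ = X.
Species balance: n_R = 1.53 − X; n_S = 1 − X; n_V = X.
Summing: n_T = 2.53 − X.
With p_i = (n_i/n_T)P, Kp = p_V / (p_R p_S).
Substituting and setting equal to 0.00415 kPa^-1 gives a polynomial in X; the root in (0,1) is X = 0.425.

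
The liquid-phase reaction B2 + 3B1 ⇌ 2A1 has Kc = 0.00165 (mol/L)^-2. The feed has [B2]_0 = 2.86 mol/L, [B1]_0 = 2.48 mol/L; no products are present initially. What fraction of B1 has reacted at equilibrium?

X = 0.129

Let X = conversion of B1; extent ξ = 2.48X/3 mol/L.
Concentrations: [B2] = 2.86 − 0.827X; [B1] = 2.48 − 2.48X; [A1] = 1.65X.
Kc = [A1]^2 / ([B2] [B1]^3).
Solving Kc = 0.00165 for X ∈ (0,1): X = 0.129.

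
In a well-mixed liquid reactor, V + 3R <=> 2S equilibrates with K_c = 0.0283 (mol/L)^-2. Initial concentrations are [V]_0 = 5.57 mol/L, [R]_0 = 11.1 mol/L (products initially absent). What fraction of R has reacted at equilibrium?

X = 0.525

Let X = conversion of R; extent ξ = 11.1X/3 mol/L.
Concentrations: [V] = 5.57 − 3.7X; [R] = 11.1 − 11.1X; [S] = 7.4X.
K_c = [S]^2 / ([V] [R]^3).
Solving K_c = 0.0283 for X ∈ (0,1): X = 0.525.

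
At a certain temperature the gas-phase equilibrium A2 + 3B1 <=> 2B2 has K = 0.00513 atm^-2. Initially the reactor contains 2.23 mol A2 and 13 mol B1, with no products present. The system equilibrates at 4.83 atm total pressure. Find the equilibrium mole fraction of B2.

Take 2.23 mol A2 as basis and let X be its fractional conversion, so ξ = 2.23X.
Mole table: n_A2 = 2.23 − 2.23X; n_B1 = 13 − 6.69X; n_B2 = 4.46X.
Summing: n_T = 15.2 − 4.46X.
With p_i = (n_i/n_T)P, K = p_B2^2 / (p_A2 p_B1^3).
Setting this equal to 0.00513 atm^-2 and taking the physical root (0 < X < 1) gives X = 0.266.
Then n_B2 = 1.18, n_T = 14, so y_B2 = 0.084.

y_B2 = 0.084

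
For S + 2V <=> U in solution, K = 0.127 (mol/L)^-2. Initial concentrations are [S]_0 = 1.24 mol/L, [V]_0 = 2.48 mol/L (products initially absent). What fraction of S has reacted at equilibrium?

X = 0.285

Let X = conversion of S; extent ξ = 1.24·X mol/L.
Concentrations: [S] = 1.24 − 1.24X; [V] = 2.48 − 2.48X; [U] = 1.24X.
K = [U] / ([S] [V]^2).
Solving K = 0.127 for X ∈ (0,1): X = 0.285.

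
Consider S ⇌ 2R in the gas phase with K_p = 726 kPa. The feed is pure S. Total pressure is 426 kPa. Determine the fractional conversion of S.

X = 0.547

Basis: 1 mol S initially; let X = conversion of S. Extent ξ = X.
At extent ξ: n_S = 1 − X; n_R = 2X.
n_T = Σnᵢ = 1 + X.
y_i = n_i/n_T, p_i = y_i·P. K_p = p_R^2 / (p_S).
Substituting and setting equal to 726 kPa gives a polynomial in X; the root in (0,1) is X = 0.547.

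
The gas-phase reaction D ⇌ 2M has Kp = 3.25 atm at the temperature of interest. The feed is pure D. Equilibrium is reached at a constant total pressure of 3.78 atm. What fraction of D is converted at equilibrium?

X = 0.421

Let X = conversion of D (basis 1 mol D); extent of reaction ξ = X.
At extent ξ: n_D = 1 − X; n_M = 2X.
n_T = Σnᵢ = 1 + X.
y_i = n_i/n_T, p_i = y_i·P. Kp = p_M^2 / (p_D).
Equating to 3.25 atm and solving on 0 < X < 1: X = 0.421.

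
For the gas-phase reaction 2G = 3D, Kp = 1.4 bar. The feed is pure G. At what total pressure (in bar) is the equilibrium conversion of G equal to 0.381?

Take 1 mol G as basis and let X be its fractional conversion, so ξ = 0.5X.
Moles: n_G = 1 − X; n_D = 1.5X.
Summing: n_T = 1 + 0.5X.
Kp = p_D^3 / (p_G^2) with p_i = (n_i/n_T)·P.
At X = 0.381: the mole-fraction product g(X) = Π y_i^ν_i = 0.4092. Since Kp = g(X)·P^{1}, P = (Kp/g)^(1/1) = (1.4/0.4092)^(1/1) = 3.42 bar.

P = 3.42 bar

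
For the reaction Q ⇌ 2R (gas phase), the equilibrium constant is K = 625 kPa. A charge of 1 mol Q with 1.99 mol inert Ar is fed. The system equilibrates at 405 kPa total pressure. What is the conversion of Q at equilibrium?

Let X = conversion of Q (basis 1 mol Q); extent of reaction ξ = X.
Species balance: n_Q = 1 − X; n_R = 2X; n_I = 1.99 (inert).
n_T = Σnᵢ = 2.99 + X.
Mole fractions y_i = n_i/n_T; K = p_R^2 / (p_Q) with p_i = y_i·P.
Substituting and setting equal to 625 kPa gives a polynomial in X; the root in (0,1) is X = 0.676.

X = 0.676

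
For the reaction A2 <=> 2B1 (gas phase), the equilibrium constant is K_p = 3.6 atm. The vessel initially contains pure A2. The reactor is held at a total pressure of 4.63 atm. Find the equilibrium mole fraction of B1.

y_B1 = 0.575

Take 1 mol A2 as basis and let X be its fractional conversion, so ξ = X.
At extent ξ: n_A2 = 1 − X; n_B1 = 2X.
n_T = Σnᵢ = 1 + X.
Mole fractions y_i = n_i/n_T; K_p = p_B1^2 / (p_A2) with p_i = y_i·P.
Substituting and setting equal to 3.6 atm gives a polynomial in X; the root in (0,1) is X = 0.403.
Then n_B1 = 0.807, n_T = 1.4, so y_B1 = 0.575.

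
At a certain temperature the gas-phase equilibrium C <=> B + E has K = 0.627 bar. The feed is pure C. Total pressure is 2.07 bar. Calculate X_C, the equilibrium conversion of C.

X = 0.482

Basis: 1 mol C initially; let X = conversion of C. Extent ξ = X.
Species balance: n_C = 1 − X; n_B = X; n_E = X.
Total moles n_T = 1 + X.
Mole fractions y_i = n_i/n_T; K = p_B p_E / (p_C) with p_i = y_i·P.
This yields a degree-2 equation in X; solving on (0,1), X = 0.482.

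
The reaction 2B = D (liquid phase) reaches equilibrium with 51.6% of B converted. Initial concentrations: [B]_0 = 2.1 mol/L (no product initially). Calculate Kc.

Kc = 0.524 L/mol

Let X = conversion of B.
Concentrations: [B] = 2.1 − 2.1X; [D] = 1.05X.
At X = 0.516: [B] = 1.02, [D] = 0.542.
Kc = [D] / ([B]^2) = 0.524 L/mol.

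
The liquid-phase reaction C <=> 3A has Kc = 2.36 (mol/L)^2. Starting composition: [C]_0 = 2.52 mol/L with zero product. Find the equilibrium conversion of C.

X = 0.221

Let X = conversion of C; extent ξ = 2.52·X mol/L.
Concentrations: [C] = 2.52 − 2.52X; [A] = 7.56X.
Kc = [A]^3 / ([C]).
This equals 2.36 at X = 0.221 (the root in 0 < X < 1).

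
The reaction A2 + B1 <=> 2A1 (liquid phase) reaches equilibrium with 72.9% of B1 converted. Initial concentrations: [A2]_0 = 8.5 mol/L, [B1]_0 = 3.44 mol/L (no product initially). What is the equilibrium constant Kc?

Let X = conversion of B1.
Concentrations: [A2] = 8.5 − 3.44X; [B1] = 3.44 − 3.44X; [A1] = 6.88X.
At X = 0.729: [A2] = 5.99, [B1] = 0.932, [A1] = 5.02.
Kc = [A1]^2 / ([A2] [B1]) = 4.5.

Kc = 4.5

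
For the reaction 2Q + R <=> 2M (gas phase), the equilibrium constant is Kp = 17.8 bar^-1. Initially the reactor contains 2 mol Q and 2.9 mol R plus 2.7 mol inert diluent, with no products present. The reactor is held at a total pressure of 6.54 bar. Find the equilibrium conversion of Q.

X = 0.856

Basis: 2 mol Q initially; let X = conversion of Q. Extent ξ = X.
At extent ξ: n_Q = 2 − 2X; n_R = 2.9 − X; n_M = 2X; n_I = 2.7 (inert).
n_T = Σnᵢ = 7.6 − X.
y_i = n_i/n_T, p_i = y_i·P. Kp = p_M^2 / (p_Q^2 p_R).
This yields a degree-3 equation in X; solving on (0,1), X = 0.856.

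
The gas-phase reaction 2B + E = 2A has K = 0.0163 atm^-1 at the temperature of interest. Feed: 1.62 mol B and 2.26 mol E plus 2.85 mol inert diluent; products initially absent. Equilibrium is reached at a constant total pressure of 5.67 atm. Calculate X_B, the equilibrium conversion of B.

Take 1.62 mol B as basis and let X be its fractional conversion, so ξ = 0.81X.
At extent ξ: n_B = 1.62 − 1.62X; n_E = 2.26 − 0.81X; n_A = 1.62X; n_I = 2.85 (inert).
n_T = Σnᵢ = 6.73 − 0.81X.
Mole fractions y_i = n_i/n_T; K = p_A^2 / (p_B^2 p_E) with p_i = y_i·P.
This yields a degree-3 equation in X; solving on (0,1), X = 0.147.

X = 0.147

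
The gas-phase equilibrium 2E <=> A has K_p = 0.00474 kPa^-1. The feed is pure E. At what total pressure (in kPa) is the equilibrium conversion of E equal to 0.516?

P = 172 kPa

Take 1 mol E as basis and let X be its fractional conversion, so ξ = 0.5X.
Species balance: n_E = 1 − X; n_A = 0.5X.
Total moles n_T = 1 − 0.5X.
K_p = p_A / (p_E^2) with p_i = (n_i/n_T)·P.
At X = 0.516: the mole-fraction product g(X) = Π y_i^ν_i = 0.8172. Since K_p = g(X)·P^{-1}, P = (g/K_p)^(1/1) = (0.8172/0.00474)^(1/1) = 172 kPa.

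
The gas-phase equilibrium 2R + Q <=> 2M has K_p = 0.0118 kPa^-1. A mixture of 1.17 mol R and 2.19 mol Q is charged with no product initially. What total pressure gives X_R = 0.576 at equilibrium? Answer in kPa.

P = 255 kPa

Take 1.17 mol R as basis and let X be its fractional conversion, so ξ = 0.585X.
Species balance: n_R = 1.17 − 1.17X; n_Q = 2.19 − 0.585X; n_M = 1.17X.
n_T = Σnᵢ = 3.36 − 0.585X.
K_p = p_M^2 / (p_R^2 p_Q) with p_i = (n_i/n_T)·P.
At X = 0.576: the mole-fraction product g(X) = Π y_i^ν_i = 3.011. Since K_p = g(X)·P^{-1}, P = (g/K_p)^(1/1) = (3.011/0.0118)^(1/1) = 255 kPa.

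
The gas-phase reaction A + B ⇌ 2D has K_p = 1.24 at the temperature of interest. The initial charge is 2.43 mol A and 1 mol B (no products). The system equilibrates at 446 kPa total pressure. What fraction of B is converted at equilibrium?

Take 1 mol B as basis and let X be its fractional conversion, so ξ = X.
At extent ξ: n_A = 2.43 − X; n_B = 1 − X; n_D = 2X.
Since Δν = 0, n_T = 3.43 throughout.
y_i = n_i/n_T, p_i = y_i·P. K_p = p_D^2 / (p_A p_B).
This yields a degree-2 equation in X; solving on (0,1), X = 0.528.

X = 0.528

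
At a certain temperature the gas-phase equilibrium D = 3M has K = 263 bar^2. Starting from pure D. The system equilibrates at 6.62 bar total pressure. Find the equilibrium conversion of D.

X = 0.719

Let X = conversion of D (basis 1 mol D); extent of reaction ξ = X.
Mole table: n_D = 1 − X; n_M = 3X.
Total moles n_T = 1 + 2X.
With p_i = (n_i/n_T)P, K = p_M^3 / (p_D).
This yields a degree-3 equation in X; solving on (0,1), X = 0.719.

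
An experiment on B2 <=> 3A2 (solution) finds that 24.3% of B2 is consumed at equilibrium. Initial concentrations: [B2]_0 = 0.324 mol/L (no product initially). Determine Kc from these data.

Kc = 0.0537 (mol/L)^2

Let X = conversion of B2.
Concentrations: [B2] = 0.324 − 0.324X; [A2] = 0.972X.
At X = 0.243: [B2] = 0.245, [A2] = 0.236.
Kc = [A2]^3 / ([B2]) = 0.0537 (mol/L)^2.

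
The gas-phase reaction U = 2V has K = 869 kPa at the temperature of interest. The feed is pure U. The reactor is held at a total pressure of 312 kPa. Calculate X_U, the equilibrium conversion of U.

X = 0.641

Let X = conversion of U (basis 1 mol U); extent of reaction ξ = X.
Moles: n_U = 1 − X; n_V = 2X.
Summing: n_T = 1 + X.
With p_i = (n_i/n_T)P, K = p_V^2 / (p_U).
Substituting and setting equal to 869 kPa gives a polynomial in X; the root in (0,1) is X = 0.641.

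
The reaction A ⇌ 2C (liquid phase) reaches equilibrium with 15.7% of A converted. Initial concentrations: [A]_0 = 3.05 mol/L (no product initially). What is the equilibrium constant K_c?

Let X = conversion of A.
Concentrations: [A] = 3.05 − 3.05X; [C] = 6.1X.
At X = 0.157: [A] = 2.57, [C] = 0.958.
K_c = [C]^2 / ([A]) = 0.357 mol/L.

K_c = 0.357 mol/L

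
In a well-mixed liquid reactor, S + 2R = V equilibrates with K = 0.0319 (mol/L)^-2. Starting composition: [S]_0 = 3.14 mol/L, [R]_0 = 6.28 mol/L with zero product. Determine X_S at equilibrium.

Let X = conversion of S; extent ξ = 3.14·X mol/L.
Concentrations: [S] = 3.14 − 3.14X; [R] = 6.28 − 6.28X; [V] = 3.14X.
K = [V] / ([S] [R]^2).
Solving K = 0.0319 for X ∈ (0,1): X = 0.348.

X = 0.348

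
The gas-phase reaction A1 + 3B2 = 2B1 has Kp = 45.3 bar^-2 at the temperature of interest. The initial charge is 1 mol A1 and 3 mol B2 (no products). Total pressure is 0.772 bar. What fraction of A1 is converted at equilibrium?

Basis: 1 mol A1 initially; let X = conversion of A1. Extent ξ = X.
Mole table: n_A1 = 1 − X; n_B2 = 3 − 3X; n_B1 = 2X.
Total moles n_T = 4 − 2X.
y_i = n_i/n_T, p_i = y_i·P. Kp = p_B1^2 / (p_A1 p_B2^3).
Setting this equal to 45.3 bar^-2 and taking the physical root (0 < X < 1) gives X = 0.641.

X = 0.641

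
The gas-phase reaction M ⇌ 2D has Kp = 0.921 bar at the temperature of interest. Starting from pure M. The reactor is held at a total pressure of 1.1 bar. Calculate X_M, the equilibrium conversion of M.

Basis: 1 mol M initially; let X = conversion of M. Extent ξ = X.
Species balance: n_M = 1 − X; n_D = 2X.
Summing: n_T = 1 + X.
Mole fractions y_i = n_i/n_T; Kp = p_D^2 / (p_M) with p_i = y_i·P.
This yields a degree-2 equation in X; solving on (0,1), X = 0.416.

X = 0.416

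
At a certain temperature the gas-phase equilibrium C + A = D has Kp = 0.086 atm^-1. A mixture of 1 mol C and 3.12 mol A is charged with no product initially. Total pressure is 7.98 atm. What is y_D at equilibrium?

Take 1 mol C as basis and let X be its fractional conversion, so ξ = X.
Moles: n_C = 1 − X; n_A = 3.12 − X; n_D = X.
Total moles n_T = 4.12 − X.
y_i = n_i/n_T, p_i = y_i·P. Kp = p_D / (p_C p_A).
Setting this equal to 0.086 atm^-1 and taking the physical root (0 < X < 1) gives X = 0.336.
Then n_D = 0.336, n_T = 3.78, so y_D = 0.089.

y_D = 0.089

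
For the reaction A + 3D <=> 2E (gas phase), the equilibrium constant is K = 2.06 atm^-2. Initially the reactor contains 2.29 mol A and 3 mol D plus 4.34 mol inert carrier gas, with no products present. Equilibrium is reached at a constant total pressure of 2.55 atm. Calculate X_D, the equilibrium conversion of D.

Basis: 3 mol D initially; let X = conversion of D. Extent ξ = X.
At extent ξ: n_A = 2.29 − X; n_D = 3 − 3X; n_E = 2X; n_I = 4.34 (inert).
n_T = Σnᵢ = 9.63 − 2X.
y_i = n_i/n_T, p_i = y_i·P. K = p_E^2 / (p_A p_D^3).
Equating to 2.06 atm^-2 and solving on 0 < X < 1: X = 0.508.

X = 0.508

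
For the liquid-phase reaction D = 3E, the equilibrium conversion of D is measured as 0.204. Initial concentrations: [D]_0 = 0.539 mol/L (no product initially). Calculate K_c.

Let X = conversion of D.
Concentrations: [D] = 0.539 − 0.539X; [E] = 1.62X.
At X = 0.204: [D] = 0.429, [E] = 0.33.
K_c = [E]^3 / ([D]) = 0.0837 (mol/L)^2.

K_c = 0.0837 (mol/L)^2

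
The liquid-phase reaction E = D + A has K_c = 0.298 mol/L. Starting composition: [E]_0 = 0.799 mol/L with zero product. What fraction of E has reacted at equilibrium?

X = 0.452

Let X = conversion of E; extent ξ = 0.799·X mol/L.
Concentrations: [E] = 0.799 − 0.799X; [D] = 0.799X; [A] = 0.799X.
K_c = [D] [A] / ([E]).
Equating to 0.298 mol/L: the physical root is X = 0.452.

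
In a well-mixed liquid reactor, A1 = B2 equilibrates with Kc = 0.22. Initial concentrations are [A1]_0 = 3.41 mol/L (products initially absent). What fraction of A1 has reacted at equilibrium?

X = 0.180

Let X = conversion of A1; extent ξ = 3.41·X mol/L.
Concentrations: [A1] = 3.41 − 3.41X; [B2] = 3.41X.
Kc = [B2] / ([A1]).
Setting equal to 0.22 and solving for X on (0,1) gives X = 0.180.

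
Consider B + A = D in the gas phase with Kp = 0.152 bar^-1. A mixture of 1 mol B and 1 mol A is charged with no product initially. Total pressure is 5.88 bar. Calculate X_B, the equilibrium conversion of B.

Basis: 1 mol B initially; let X = conversion of B. Extent ξ = X.
Moles: n_B = 1 − X; n_A = 1 − X; n_D = X.
n_T = Σnᵢ = 2 − X.
Mole fractions y_i = n_i/n_T; Kp = p_D / (p_B p_A) with p_i = y_i·P.
This yields a degree-2 equation in X; solving on (0,1), X = 0.273.

X = 0.273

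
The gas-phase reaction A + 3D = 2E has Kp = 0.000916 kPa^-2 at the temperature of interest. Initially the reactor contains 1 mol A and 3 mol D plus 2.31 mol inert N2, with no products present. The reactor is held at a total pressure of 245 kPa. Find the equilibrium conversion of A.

X = 0.601

Let X = conversion of A (basis 1 mol A); extent of reaction ξ = X.
Moles: n_A = 1 − X; n_D = 3 − 3X; n_E = 2X; n_I = 2.31 (inert).
Total moles n_T = 6.31 − 2X.
Mole fractions y_i = n_i/n_T; Kp = p_E^2 / (p_A p_D^3) with p_i = y_i·P.
Setting this equal to 0.000916 kPa^-2 and taking the physical root (0 < X < 1) gives X = 0.601.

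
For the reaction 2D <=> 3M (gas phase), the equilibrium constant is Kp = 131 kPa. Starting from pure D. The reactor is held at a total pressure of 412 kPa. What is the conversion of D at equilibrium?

Basis: 1 mol D initially; let X = conversion of D. Extent ξ = 0.5X.
Moles: n_D = 1 − X; n_M = 1.5X.
Summing: n_T = 1 + 0.5X.
With p_i = (n_i/n_T)P, Kp = p_M^3 / (p_D^2).
Equating to 131 kPa and solving on 0 < X < 1: X = 0.358.

X = 0.358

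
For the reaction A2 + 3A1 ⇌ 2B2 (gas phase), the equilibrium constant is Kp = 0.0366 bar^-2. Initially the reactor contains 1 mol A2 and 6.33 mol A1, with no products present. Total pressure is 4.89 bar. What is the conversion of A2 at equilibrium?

Take 1 mol A2 as basis and let X be its fractional conversion, so ξ = X.
Moles: n_A2 = 1 − X; n_A1 = 6.33 − 3X; n_B2 = 2X.
Total moles n_T = 7.33 − 2X.
With p_i = (n_i/n_T)P, Kp = p_B2^2 / (p_A2 p_A1^3).
This yields a degree-4 equation in X; solving on (0,1), X = 0.529.

X = 0.529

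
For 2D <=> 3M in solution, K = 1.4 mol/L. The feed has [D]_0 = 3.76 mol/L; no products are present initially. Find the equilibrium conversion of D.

Let X = conversion of D; extent ξ = 3.76X/2 mol/L.
Concentrations: [D] = 3.76 − 3.76X; [M] = 5.64X.
K = [M]^3 / ([D]^2).
Setting equal to 1.4 and solving for X on (0,1) gives X = 0.357.

X = 0.357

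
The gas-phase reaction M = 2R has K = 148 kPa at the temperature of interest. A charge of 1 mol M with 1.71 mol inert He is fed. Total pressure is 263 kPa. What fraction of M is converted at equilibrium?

Take 1 mol M as basis and let X be its fractional conversion, so ξ = X.
Mole table: n_M = 1 − X; n_R = 2X; n_I = 1.71 (inert).
Total moles n_T = 2.71 + X.
y_i = n_i/n_T, p_i = y_i·P. K = p_R^2 / (p_M).
This yields a degree-2 equation in X; solving on (0,1), X = 0.482.

X = 0.482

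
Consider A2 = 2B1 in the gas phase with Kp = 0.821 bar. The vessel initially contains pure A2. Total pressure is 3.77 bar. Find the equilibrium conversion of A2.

X = 0.227

Basis: 1 mol A2 initially; let X = conversion of A2. Extent ξ = X.
Mole table: n_A2 = 1 − X; n_B1 = 2X.
n_T = Σnᵢ = 1 + X.
With p_i = (n_i/n_T)P, Kp = p_B1^2 / (p_A2).
Setting this equal to 0.821 bar and taking the physical root (0 < X < 1) gives X = 0.227.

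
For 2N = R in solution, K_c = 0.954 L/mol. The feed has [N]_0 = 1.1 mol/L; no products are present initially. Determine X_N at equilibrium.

Let X = conversion of N; extent ξ = 1.1X/2 mol/L.
Concentrations: [N] = 1.1 − 1.1X; [R] = 0.55X.
K_c = [R] / ([N]^2).
Solving K_c = 0.954 for X ∈ (0,1): X = 0.508.

X = 0.508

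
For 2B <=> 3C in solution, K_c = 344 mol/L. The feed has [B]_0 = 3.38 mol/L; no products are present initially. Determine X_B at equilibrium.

Let X = conversion of B; extent ξ = 3.38X/2 mol/L.
Concentrations: [B] = 3.38 − 3.38X; [C] = 5.07X.
K_c = [C]^3 / ([B]^2).
Setting equal to 344 and solving for X on (0,1) gives X = 0.856.

X = 0.856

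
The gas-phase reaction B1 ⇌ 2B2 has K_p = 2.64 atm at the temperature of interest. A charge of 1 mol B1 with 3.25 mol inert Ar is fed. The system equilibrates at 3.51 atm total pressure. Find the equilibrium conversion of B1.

Basis: 1 mol B1 initially; let X = conversion of B1. Extent ξ = X.
At extent ξ: n_B1 = 1 − X; n_B2 = 2X; n_I = 3.25 (inert).
Total moles n_T = 4.25 + X.
y_i = n_i/n_T, p_i = y_i·P. K_p = p_B2^2 / (p_B1).
This yields a degree-2 equation in X; solving on (0,1), X = 0.602.

X = 0.602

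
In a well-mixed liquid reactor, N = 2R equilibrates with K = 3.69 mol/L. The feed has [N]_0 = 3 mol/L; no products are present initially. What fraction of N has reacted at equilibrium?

Let X = conversion of N; extent ξ = 3·X mol/L.
Concentrations: [N] = 3 − 3X; [R] = 6X.
K = [R]^2 / ([N]).
Setting equal to 3.69 and solving for X on (0,1) gives X = 0.422.

X = 0.422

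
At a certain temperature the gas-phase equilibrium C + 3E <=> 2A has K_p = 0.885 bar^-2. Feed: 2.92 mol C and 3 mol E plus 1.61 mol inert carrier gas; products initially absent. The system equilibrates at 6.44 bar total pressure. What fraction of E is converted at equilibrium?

Basis: 3 mol E initially; let X = conversion of E. Extent ξ = X.
Moles: n_C = 2.92 − X; n_E = 3 − 3X; n_A = 2X; n_I = 1.61 (inert).
Total moles n_T = 7.53 − 2X.
With p_i = (n_i/n_T)P, K_p = p_A^2 / (p_C p_E^3).
Substituting and setting equal to 0.885 bar^-2 gives a polynomial in X; the root in (0,1) is X = 0.683.

X = 0.683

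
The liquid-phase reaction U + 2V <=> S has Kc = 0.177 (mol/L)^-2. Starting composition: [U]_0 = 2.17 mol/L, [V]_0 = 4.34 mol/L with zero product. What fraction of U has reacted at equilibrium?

X = 0.477

Let X = conversion of U; extent ξ = 2.17·X mol/L.
Concentrations: [U] = 2.17 − 2.17X; [V] = 4.34 − 4.34X; [S] = 2.17X.
Kc = [S] / ([U] [V]^2).
This equals 0.177 at X = 0.477 (the root in 0 < X < 1).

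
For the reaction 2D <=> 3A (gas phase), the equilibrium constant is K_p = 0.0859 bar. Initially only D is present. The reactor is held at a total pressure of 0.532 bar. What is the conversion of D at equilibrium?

X = 0.300

Let X = conversion of D (basis 1 mol D); extent of reaction ξ = 0.5X.
Moles: n_D = 1 − X; n_A = 1.5X.
n_T = Σnᵢ = 1 + 0.5X.
Mole fractions y_i = n_i/n_T; K_p = p_A^3 / (p_D^2) with p_i = y_i·P.
This yields a degree-3 equation in X; solving on (0,1), X = 0.300.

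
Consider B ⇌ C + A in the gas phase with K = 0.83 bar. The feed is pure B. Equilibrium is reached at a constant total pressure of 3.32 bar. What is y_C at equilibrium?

Take 1 mol B as basis and let X be its fractional conversion, so ξ = X.
Moles: n_B = 1 − X; n_C = X; n_A = X.
n_T = Σnᵢ = 1 + X.
With p_i = (n_i/n_T)P, K = p_C p_A / (p_B).
This yields a degree-2 equation in X; solving on (0,1), X = 0.447.
Then n_C = 0.447, n_T = 1.45, so y_C = 0.309.

y_C = 0.309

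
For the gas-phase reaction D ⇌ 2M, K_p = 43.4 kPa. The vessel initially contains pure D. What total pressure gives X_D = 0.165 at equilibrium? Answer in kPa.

Let X = conversion of D (basis 1 mol D); extent of reaction ξ = X.
Moles: n_D = 1 − X; n_M = 2X.
Total moles n_T = 1 + X.
K_p = p_M^2 / (p_D) with p_i = (n_i/n_T)·P.
At X = 0.165: the mole-fraction product g(X) = Π y_i^ν_i = 0.1119. Since K_p = g(X)·P^{1}, P = (K_p/g)^(1/1) = (43.4/0.1119)^(1/1) = 388 kPa.

P = 388 kPa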